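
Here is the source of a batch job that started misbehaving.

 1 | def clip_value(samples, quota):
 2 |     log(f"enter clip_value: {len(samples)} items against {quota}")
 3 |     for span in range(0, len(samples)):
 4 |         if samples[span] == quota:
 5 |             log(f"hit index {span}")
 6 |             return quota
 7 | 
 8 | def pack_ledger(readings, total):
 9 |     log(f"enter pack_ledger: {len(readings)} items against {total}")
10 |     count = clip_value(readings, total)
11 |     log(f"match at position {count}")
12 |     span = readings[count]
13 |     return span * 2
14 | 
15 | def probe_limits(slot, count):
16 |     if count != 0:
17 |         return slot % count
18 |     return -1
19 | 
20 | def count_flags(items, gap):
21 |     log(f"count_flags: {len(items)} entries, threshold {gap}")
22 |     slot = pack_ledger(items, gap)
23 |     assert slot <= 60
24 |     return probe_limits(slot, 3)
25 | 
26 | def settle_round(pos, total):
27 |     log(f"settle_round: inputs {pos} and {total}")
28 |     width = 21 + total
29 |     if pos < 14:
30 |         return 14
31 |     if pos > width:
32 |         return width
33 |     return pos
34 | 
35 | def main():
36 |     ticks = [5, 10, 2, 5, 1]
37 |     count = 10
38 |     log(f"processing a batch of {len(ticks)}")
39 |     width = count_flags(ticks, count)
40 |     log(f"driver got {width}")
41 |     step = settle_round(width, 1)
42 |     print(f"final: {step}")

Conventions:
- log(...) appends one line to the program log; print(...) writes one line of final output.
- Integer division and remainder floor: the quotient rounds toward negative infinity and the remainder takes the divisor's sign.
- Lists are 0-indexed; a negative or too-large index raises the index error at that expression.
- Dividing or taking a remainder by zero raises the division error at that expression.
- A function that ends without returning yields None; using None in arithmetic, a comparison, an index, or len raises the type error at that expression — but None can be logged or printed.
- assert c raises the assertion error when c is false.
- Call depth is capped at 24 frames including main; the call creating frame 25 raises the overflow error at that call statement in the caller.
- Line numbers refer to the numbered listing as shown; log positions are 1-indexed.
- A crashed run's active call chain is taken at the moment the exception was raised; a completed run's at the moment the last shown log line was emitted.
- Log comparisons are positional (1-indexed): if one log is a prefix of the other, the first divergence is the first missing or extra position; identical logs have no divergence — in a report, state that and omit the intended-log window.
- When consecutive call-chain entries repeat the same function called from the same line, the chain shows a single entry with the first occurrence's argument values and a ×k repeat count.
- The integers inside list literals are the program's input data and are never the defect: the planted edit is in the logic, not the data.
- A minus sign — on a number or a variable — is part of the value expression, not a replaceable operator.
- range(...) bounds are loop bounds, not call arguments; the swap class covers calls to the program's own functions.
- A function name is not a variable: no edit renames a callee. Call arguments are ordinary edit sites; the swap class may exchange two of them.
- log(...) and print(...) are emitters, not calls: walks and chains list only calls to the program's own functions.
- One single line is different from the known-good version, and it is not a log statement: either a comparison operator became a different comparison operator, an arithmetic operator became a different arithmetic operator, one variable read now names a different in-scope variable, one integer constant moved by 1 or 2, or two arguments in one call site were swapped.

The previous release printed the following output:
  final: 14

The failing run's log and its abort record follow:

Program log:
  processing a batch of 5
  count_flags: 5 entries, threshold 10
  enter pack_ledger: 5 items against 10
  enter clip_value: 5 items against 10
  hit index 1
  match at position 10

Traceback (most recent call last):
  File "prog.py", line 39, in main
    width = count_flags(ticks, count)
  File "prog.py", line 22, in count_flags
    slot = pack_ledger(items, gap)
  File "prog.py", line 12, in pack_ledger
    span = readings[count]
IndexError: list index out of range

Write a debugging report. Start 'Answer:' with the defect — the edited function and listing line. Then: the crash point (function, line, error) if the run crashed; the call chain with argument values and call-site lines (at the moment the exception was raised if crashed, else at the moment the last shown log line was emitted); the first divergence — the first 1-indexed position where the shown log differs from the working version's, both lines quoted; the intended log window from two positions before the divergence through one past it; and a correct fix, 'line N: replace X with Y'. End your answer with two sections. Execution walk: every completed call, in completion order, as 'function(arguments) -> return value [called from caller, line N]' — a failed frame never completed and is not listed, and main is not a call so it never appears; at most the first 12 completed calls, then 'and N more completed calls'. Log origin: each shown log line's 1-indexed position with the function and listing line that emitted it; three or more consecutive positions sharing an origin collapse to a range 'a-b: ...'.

Answer: the defect is in clip_value at line 6.
Key observation: Position 6 is the first bad log line: 'match at position 10' should read 'match at position 1'.
Crash: pack_ledger, line 12, IndexError.
Call chain: main -> count_flags([5, 10, 2, 5, 1], 10) (called at line 39) -> pack_ledger([5, 10, 2, 5, 1], 10) (called at line 22).
First divergence: position 6; shown 'match at position 10' vs intended 'match at position 1'.
Intended log window:
  4: enter clip_value: 5 items against 10
  5: hit index 1
  6: match at position 1
  7: driver got 2
Execution walk:
  clip_value([5, 10, 2, 5, 1], 10) -> 10  [called from pack_ledger, line 10]
Log origin:
  1: from main, line 38
  2: from count_flags, line 21
  3: from pack_ledger, line 9
  4: from clip_value, line 2
  5: from clip_value, line 5
  6: from pack_ledger, line 11
A correct fix: line 6: replace `quota` with `span`.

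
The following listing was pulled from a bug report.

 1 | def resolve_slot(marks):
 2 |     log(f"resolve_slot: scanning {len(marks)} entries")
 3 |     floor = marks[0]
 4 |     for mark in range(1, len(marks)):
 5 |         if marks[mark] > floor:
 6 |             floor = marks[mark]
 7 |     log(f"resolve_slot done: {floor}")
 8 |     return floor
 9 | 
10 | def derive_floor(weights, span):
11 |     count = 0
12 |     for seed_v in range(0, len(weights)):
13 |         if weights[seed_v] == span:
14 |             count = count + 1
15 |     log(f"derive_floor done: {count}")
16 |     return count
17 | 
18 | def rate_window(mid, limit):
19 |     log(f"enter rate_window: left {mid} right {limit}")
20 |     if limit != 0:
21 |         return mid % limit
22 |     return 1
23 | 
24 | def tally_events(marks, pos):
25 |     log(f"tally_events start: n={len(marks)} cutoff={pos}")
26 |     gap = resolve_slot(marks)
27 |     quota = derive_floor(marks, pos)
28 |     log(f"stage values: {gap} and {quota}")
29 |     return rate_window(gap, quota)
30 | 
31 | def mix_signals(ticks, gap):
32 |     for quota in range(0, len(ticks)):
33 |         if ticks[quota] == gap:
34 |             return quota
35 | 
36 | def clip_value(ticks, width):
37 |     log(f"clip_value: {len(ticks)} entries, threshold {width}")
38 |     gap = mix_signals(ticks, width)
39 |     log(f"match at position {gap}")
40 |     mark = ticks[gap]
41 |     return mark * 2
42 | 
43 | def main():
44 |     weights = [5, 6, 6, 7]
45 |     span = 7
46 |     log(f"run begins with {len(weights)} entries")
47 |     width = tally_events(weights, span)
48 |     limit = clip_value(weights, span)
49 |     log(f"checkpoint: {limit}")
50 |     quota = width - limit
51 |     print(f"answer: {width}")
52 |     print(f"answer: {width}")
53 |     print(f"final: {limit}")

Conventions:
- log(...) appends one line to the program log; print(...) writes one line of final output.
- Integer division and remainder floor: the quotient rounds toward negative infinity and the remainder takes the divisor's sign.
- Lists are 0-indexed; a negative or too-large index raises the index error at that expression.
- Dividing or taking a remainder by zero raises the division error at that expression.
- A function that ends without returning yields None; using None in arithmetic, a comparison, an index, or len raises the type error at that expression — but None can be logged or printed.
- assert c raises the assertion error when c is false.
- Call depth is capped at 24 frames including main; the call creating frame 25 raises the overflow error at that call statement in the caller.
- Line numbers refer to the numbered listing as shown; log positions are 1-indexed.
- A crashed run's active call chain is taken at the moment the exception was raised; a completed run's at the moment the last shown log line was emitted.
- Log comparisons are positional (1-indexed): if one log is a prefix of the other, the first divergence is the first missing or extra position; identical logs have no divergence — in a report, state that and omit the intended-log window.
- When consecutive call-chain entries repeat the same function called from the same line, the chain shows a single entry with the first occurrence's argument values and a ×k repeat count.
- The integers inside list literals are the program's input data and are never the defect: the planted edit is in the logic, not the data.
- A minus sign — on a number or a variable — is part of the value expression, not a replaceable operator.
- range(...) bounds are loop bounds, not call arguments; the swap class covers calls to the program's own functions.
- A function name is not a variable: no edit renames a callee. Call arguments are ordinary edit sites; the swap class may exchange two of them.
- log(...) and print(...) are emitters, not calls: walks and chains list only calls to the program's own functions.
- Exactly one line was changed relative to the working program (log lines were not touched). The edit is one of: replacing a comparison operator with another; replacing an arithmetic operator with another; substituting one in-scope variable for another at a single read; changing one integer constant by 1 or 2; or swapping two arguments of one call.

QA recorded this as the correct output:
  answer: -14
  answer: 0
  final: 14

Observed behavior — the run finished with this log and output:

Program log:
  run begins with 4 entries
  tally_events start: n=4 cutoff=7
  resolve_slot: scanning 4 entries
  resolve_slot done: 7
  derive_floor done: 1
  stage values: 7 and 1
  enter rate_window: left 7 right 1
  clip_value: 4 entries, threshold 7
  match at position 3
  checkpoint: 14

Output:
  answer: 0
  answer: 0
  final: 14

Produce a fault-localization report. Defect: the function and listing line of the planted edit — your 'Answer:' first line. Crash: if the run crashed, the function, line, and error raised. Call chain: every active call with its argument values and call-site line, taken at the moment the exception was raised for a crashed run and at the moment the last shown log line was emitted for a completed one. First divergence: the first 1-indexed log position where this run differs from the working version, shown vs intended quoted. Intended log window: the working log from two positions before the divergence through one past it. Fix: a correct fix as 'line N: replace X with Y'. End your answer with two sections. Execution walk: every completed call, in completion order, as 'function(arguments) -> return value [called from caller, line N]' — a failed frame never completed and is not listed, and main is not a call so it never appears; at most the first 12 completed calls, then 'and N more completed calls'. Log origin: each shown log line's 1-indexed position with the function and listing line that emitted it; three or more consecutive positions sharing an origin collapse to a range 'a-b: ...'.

Answer: the defect is in main at line 51.
Key fact: Log streams are identical — the defect surfaces only in the printed output.
Call chain: main.
First divergence: none (the log streams are identical).
Execution walk:
  resolve_slot([5, 6, 6, 7]) -> 7  [called from tally_events, line 26]
  derive_floor([5, 6, 6, 7], 7) -> 1  [called from tally_events, line 27]
  rate_window(7, 1) -> 0  [called from tally_events, line 29]
  tally_events([5, 6, 6, 7], 7) -> 0  [called from main, line 47]
  mix_signals([5, 6, 6, 7], 7) -> 3  [called from clip_value, line 38]
  clip_value([5, 6, 6, 7], 7) -> 14  [called from main, line 48]
Log line origins:
  1: from main, line 46
  2: from tally_events, line 25
  3: from resolve_slot, line 2
  4: from resolve_slot, line 7
  5: from derive_floor, line 15
  6: from tally_events, line 28
  7: from rate_window, line 19
  8: from clip_value, line 37
  9: from clip_value, line 39
  10: from main, line 49
A correct fix: line 51: replace `width` with `quota`.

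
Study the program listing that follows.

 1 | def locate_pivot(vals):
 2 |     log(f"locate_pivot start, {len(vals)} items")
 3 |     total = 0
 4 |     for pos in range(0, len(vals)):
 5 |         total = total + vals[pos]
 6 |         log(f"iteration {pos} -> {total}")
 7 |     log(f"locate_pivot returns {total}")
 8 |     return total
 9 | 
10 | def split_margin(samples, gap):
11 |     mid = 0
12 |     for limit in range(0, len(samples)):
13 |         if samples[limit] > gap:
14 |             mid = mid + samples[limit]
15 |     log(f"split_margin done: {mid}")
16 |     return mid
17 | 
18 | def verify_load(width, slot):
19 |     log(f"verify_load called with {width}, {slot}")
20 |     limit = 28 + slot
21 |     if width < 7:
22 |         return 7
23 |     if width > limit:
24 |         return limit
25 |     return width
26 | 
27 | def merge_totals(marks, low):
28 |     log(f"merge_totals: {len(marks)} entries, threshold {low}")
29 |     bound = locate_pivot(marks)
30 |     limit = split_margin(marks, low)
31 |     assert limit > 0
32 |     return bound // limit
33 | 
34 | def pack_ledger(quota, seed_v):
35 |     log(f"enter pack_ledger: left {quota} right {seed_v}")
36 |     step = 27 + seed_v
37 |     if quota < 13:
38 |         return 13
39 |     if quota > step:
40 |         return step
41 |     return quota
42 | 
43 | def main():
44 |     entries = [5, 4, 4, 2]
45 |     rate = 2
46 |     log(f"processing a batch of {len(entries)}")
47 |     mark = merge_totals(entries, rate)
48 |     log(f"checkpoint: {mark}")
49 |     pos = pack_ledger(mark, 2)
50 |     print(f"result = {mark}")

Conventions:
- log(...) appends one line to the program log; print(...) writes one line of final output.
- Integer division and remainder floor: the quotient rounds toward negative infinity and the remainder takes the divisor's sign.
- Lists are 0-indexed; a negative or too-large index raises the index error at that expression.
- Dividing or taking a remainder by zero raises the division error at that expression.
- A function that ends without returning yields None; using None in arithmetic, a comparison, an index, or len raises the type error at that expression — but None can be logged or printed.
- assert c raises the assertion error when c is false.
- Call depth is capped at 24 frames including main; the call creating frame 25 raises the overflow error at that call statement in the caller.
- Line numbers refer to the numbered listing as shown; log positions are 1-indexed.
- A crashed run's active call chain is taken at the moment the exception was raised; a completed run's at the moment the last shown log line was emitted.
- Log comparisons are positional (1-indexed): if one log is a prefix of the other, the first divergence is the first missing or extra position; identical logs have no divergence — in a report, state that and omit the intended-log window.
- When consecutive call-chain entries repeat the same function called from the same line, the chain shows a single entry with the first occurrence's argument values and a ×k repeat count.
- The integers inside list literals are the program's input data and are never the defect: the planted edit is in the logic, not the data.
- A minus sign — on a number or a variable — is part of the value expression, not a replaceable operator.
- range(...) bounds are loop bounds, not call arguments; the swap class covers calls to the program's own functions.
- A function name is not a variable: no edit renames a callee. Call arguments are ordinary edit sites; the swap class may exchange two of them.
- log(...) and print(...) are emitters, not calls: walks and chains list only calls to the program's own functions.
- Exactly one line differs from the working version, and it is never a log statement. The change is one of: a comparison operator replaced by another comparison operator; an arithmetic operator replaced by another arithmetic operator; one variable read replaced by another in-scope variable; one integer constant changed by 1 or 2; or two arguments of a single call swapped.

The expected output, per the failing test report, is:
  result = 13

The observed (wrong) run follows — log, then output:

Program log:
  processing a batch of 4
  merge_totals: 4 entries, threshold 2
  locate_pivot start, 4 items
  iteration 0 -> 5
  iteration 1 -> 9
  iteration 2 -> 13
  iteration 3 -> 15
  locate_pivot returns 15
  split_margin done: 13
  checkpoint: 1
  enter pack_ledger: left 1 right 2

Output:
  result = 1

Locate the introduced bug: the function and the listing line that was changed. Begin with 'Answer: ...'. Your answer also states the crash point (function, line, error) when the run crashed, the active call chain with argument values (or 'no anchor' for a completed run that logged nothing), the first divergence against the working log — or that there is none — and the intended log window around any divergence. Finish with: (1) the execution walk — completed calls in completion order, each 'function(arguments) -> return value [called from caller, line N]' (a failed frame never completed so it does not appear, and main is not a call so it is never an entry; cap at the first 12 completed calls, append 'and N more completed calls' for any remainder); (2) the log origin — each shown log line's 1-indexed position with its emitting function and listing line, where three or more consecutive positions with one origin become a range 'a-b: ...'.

Answer: the defect is in main at line 50.
Key fact: Nothing in the log betrays the bug — only the output does.
Call chain: main -> pack_ledger(1, 2) (called at line 49).
First divergence: none (the log streams are identical).
Execution walk:
  locate_pivot([5, 4, 4, 2]) -> 15  [called from merge_totals, line 29]
  split_margin([5, 4, 4, 2], 2) -> 13  [called from merge_totals, line 30]
  merge_totals([5, 4, 4, 2], 2) -> 1  [called from main, line 47]
  pack_ledger(1, 2) -> 13  [called from main, line 49]
Log line origins:
  1: logged in main at line 46
  2: logged in merge_totals at line 28
  3: logged in locate_pivot at line 2
  4-7: logged in locate_pivot at line 6
  8: logged in locate_pivot at line 7
  9: logged in split_margin at line 15
  10: logged in main at line 48
  11: logged in pack_ledger at line 35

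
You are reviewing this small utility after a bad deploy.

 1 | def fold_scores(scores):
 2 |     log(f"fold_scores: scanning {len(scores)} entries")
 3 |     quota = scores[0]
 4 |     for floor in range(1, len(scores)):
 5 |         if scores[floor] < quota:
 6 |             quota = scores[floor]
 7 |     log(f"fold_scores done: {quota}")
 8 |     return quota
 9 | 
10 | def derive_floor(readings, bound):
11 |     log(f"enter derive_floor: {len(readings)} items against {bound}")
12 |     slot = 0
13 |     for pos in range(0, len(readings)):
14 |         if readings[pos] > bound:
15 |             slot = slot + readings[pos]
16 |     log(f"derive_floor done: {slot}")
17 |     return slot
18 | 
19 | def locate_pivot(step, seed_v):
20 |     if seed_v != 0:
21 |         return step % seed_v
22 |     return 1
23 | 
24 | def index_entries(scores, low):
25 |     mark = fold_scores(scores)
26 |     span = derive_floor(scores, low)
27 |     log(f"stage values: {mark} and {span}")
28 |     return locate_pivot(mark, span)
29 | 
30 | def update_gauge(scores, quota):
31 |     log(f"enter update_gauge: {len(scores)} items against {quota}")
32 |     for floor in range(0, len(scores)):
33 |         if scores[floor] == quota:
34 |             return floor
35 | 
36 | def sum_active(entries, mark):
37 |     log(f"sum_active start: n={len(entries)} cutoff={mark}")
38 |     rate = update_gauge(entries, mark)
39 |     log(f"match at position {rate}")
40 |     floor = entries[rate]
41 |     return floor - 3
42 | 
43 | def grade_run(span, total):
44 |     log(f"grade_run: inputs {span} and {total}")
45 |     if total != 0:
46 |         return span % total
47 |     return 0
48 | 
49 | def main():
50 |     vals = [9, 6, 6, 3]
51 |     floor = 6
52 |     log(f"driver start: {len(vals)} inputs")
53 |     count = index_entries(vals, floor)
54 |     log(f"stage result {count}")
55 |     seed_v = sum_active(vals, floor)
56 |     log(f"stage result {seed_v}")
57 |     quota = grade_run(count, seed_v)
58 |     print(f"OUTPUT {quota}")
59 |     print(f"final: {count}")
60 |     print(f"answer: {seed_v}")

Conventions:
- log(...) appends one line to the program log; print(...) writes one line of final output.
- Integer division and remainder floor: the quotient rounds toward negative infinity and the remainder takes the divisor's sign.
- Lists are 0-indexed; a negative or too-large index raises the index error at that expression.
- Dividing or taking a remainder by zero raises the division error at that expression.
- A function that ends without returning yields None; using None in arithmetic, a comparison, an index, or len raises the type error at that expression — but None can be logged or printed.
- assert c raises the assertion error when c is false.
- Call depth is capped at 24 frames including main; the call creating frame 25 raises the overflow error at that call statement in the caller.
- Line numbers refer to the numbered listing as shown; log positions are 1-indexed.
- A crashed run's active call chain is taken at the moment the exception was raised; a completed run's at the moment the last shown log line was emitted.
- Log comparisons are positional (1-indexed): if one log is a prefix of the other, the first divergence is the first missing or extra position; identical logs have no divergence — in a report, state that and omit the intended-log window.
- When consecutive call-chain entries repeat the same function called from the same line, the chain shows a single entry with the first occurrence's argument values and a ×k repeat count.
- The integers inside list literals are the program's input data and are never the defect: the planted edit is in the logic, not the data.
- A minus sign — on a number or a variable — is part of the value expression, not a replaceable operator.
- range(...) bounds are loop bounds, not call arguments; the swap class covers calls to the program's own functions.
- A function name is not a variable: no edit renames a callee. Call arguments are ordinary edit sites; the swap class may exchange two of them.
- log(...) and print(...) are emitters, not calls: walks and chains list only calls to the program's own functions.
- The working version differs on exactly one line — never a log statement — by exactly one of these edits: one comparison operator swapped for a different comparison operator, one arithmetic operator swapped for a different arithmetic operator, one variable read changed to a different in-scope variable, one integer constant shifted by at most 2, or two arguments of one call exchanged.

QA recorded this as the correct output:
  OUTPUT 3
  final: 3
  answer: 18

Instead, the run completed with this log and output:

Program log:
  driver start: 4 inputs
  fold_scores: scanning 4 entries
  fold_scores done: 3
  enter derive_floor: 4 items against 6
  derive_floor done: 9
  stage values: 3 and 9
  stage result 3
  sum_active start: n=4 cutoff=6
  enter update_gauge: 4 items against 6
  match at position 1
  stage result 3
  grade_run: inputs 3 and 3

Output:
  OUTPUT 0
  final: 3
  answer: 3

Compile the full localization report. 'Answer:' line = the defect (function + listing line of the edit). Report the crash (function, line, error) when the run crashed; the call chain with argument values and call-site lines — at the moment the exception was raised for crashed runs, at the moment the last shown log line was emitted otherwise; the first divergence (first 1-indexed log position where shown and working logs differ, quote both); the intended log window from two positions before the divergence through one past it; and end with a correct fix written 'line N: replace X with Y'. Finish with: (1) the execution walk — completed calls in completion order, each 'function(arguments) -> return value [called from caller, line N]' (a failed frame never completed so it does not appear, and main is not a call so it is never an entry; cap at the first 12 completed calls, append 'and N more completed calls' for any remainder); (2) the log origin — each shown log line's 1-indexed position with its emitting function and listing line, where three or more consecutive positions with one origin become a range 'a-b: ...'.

Answer: the defect is in sum_active at line 41.
The tell: Everything matches until log position 11, which reads 'stage result 3' in place of 'stage result 18'.
Call chain: main -> grade_run(3, 3) (called at line 57).
First divergence: at position 11 the run shows 'stage result 3' where the working version logs 'stage result 18'.
Intended log window:
  9: enter update_gauge: 4 items against 6
  10: match at position 1
  11: stage result 18
  12: grade_run: inputs 3 and 18
Execution walk:
  fold_scores([9, 6, 6, 3]) -> 3  [called from index_entries, line 25]
  derive_floor([9, 6, 6, 3], 6) -> 9  [called from index_entries, line 26]
  locate_pivot(3, 9) -> 3  [called from index_entries, line 28]
  index_entries([9, 6, 6, 3], 6) -> 3  [called from main, line 53]
  update_gauge([9, 6, 6, 3], 6) -> 1  [called from sum_active, line 38]
  sum_active([9, 6, 6, 3], 6) -> 3  [called from main, line 55]
  grade_run(3, 3) -> 0  [called from main, line 57]
Log origin:
  1: from main, line 52
  2: from fold_scores, line 2
  3: from fold_scores, line 7
  4: from derive_floor, line 11
  5: from derive_floor, line 16
  6: from index_entries, line 27
  7: from main, line 54
  8: from sum_active, line 37
  9: from update_gauge, line 31
  10: from sum_active, line 39
  11: from main, line 56
  12: from grade_run, line 44
A correct fix: line 41: replace `-` with `*`.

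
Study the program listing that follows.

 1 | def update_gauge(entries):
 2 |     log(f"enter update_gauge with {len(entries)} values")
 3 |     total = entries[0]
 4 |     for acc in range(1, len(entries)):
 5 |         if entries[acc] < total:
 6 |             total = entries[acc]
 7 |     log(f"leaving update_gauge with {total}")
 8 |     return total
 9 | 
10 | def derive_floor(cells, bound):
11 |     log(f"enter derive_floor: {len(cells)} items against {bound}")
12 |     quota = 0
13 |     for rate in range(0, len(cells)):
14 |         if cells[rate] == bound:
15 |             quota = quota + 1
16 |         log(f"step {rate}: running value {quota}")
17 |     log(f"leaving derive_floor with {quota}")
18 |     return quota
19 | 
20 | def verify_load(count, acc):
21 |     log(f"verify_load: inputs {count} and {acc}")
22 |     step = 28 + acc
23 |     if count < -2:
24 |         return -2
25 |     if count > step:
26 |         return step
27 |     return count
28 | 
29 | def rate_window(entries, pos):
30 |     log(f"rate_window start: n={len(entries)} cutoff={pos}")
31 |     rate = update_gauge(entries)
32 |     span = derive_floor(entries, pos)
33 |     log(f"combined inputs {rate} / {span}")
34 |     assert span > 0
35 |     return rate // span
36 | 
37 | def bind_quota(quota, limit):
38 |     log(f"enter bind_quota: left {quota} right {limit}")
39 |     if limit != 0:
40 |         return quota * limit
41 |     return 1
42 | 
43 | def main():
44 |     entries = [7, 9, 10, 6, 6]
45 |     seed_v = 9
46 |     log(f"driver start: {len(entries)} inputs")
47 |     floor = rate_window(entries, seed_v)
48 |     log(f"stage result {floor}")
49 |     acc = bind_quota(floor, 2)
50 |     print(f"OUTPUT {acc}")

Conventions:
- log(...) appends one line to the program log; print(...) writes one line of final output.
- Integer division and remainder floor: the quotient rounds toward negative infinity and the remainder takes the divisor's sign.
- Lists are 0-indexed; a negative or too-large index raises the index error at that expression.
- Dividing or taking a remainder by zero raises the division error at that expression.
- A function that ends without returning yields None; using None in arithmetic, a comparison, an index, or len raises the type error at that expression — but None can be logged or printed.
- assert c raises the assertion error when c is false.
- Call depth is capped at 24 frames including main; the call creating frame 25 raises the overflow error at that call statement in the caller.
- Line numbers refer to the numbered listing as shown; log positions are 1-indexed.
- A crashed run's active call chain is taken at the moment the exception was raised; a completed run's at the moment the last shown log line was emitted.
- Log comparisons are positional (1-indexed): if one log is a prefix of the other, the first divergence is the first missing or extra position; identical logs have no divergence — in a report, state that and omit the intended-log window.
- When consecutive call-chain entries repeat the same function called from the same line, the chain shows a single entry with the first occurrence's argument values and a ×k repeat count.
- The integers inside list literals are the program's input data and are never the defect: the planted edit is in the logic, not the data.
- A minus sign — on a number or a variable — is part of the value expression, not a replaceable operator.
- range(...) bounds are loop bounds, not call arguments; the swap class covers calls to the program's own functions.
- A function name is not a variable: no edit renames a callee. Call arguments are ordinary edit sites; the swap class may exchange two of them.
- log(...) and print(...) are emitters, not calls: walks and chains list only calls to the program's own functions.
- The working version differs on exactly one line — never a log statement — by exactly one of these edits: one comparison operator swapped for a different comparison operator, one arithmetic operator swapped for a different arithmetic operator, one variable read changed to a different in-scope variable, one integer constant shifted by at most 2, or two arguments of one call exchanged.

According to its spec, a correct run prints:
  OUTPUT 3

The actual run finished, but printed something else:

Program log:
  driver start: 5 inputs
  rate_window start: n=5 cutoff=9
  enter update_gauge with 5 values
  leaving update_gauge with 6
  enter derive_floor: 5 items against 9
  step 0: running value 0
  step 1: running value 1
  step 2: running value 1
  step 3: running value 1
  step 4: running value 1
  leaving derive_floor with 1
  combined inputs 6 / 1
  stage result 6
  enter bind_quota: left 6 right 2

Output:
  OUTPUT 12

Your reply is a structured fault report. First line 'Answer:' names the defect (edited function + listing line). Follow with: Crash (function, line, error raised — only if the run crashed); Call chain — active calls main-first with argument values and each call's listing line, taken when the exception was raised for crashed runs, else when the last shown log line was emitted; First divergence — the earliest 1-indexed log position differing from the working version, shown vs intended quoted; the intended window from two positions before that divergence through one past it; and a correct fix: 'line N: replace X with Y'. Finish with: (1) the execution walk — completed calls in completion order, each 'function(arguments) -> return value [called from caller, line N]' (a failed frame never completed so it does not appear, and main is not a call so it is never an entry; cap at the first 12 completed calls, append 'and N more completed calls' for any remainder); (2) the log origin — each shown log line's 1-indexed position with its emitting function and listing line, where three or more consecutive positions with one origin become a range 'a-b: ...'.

Answer: the defect is in bind_quota at line 40.
Key observation: No log line changed; the fault shows up purely in the output.
Call chain: main -> bind_quota(6, 2) (called at line 49).
First divergence: none (the log streams are identical).
Execution walk:
  update_gauge([7, 9, 10, 6, 6]) -> 6  [called from rate_window, line 31]
  derive_floor([7, 9, 10, 6, 6], 9) -> 1  [called from rate_window, line 32]
  rate_window([7, 9, 10, 6, 6], 9) -> 6  [called from main, line 47]
  bind_quota(6, 2) -> 12  [called from main, line 49]
Log line origins:
  1: logged in main at line 46
  2: logged in rate_window at line 30
  3: logged in update_gauge at line 2
  4: logged in update_gauge at line 7
  5: logged in derive_floor at line 11
  6-10: logged in derive_floor at line 16
  11: logged in derive_floor at line 17
  12: logged in rate_window at line 33
  13: logged in main at line 48
  14: logged in bind_quota at line 38
A correct fix: line 40: replace `*` with `//`.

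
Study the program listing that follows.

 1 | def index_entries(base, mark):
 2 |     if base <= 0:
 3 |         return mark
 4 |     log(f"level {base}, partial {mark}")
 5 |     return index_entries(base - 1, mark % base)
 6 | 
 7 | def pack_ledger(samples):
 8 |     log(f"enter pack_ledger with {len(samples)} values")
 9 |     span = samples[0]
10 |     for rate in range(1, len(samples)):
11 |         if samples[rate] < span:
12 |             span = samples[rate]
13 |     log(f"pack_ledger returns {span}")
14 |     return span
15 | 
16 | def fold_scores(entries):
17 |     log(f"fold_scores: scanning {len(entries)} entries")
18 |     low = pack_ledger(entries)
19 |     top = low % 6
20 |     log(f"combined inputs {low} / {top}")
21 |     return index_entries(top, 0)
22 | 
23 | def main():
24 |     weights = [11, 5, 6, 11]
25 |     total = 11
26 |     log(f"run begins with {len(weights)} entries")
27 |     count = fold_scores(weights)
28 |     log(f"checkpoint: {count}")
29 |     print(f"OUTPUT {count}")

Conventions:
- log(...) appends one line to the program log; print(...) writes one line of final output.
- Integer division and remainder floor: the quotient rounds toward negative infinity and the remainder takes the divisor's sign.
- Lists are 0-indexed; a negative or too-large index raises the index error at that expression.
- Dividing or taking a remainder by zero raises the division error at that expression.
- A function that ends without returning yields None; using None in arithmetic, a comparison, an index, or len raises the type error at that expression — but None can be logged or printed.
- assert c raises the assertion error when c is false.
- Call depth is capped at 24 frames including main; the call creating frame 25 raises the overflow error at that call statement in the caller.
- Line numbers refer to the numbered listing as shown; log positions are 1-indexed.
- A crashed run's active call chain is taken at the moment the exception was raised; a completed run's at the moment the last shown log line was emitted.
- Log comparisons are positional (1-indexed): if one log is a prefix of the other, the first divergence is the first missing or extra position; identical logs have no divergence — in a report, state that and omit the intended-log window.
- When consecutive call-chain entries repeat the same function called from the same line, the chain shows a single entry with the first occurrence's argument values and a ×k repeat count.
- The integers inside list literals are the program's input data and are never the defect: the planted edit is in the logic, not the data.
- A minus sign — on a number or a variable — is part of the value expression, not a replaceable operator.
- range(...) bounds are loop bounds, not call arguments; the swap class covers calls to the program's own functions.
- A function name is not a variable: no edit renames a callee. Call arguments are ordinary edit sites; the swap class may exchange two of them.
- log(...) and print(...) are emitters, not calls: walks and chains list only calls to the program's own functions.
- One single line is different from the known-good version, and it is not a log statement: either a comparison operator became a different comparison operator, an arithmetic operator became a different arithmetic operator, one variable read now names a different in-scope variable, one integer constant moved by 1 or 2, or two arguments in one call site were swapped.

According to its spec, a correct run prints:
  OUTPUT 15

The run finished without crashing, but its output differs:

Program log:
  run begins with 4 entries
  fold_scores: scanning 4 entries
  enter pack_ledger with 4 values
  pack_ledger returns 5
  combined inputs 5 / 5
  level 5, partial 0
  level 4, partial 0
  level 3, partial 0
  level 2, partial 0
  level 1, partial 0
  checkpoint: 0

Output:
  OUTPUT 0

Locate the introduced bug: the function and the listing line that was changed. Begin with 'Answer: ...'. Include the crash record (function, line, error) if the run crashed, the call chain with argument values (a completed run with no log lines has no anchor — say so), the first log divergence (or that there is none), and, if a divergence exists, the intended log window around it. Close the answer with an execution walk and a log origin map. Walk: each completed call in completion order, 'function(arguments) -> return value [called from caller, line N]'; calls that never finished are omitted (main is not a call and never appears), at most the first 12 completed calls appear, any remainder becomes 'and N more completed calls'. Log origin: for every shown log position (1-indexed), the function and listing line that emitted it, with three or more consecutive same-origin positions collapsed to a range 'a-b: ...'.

Answer: the defect is in index_entries at line 5.
Core observation: Everything matches until log position 7, which reads 'level 4, partial 0' in place of 'level 4, partial 5'.
Call chain: main.
First divergence: position 7; shown 'level 4, partial 0' vs intended 'level 4, partial 5'.
Intended log window:
  5: combined inputs 5 / 5
  6: level 5, partial 0
  7: level 4, partial 5
  8: level 3, partial 9
Execution walk:
  pack_ledger([11, 5, 6, 11]) -> 5  [called from fold_scores, line 18]
  index_entries(0, 0) -> 0  [called from index_entries, line 5]
  index_entries(1, 0) -> 0  [called from index_entries, line 5]
  index_entries(2, 0) -> 0  [called from index_entries, line 5]
  index_entries(3, 0) -> 0  [called from index_entries, line 5]
  index_entries(4, 0) -> 0  [called from index_entries, line 5]
  index_entries(5, 0) -> 0  [called from fold_scores, line 21]
  fold_scores([11, 5, 6, 11]) -> 0  [called from main, line 27]
Log line origins:
  1: logged in main at line 26
  2: logged in fold_scores at line 17
  3: logged in pack_ledger at line 8
  4: logged in pack_ledger at line 13
  5: logged in fold_scores at line 20
  6-10: logged in index_entries at line 4
  11: logged in main at line 28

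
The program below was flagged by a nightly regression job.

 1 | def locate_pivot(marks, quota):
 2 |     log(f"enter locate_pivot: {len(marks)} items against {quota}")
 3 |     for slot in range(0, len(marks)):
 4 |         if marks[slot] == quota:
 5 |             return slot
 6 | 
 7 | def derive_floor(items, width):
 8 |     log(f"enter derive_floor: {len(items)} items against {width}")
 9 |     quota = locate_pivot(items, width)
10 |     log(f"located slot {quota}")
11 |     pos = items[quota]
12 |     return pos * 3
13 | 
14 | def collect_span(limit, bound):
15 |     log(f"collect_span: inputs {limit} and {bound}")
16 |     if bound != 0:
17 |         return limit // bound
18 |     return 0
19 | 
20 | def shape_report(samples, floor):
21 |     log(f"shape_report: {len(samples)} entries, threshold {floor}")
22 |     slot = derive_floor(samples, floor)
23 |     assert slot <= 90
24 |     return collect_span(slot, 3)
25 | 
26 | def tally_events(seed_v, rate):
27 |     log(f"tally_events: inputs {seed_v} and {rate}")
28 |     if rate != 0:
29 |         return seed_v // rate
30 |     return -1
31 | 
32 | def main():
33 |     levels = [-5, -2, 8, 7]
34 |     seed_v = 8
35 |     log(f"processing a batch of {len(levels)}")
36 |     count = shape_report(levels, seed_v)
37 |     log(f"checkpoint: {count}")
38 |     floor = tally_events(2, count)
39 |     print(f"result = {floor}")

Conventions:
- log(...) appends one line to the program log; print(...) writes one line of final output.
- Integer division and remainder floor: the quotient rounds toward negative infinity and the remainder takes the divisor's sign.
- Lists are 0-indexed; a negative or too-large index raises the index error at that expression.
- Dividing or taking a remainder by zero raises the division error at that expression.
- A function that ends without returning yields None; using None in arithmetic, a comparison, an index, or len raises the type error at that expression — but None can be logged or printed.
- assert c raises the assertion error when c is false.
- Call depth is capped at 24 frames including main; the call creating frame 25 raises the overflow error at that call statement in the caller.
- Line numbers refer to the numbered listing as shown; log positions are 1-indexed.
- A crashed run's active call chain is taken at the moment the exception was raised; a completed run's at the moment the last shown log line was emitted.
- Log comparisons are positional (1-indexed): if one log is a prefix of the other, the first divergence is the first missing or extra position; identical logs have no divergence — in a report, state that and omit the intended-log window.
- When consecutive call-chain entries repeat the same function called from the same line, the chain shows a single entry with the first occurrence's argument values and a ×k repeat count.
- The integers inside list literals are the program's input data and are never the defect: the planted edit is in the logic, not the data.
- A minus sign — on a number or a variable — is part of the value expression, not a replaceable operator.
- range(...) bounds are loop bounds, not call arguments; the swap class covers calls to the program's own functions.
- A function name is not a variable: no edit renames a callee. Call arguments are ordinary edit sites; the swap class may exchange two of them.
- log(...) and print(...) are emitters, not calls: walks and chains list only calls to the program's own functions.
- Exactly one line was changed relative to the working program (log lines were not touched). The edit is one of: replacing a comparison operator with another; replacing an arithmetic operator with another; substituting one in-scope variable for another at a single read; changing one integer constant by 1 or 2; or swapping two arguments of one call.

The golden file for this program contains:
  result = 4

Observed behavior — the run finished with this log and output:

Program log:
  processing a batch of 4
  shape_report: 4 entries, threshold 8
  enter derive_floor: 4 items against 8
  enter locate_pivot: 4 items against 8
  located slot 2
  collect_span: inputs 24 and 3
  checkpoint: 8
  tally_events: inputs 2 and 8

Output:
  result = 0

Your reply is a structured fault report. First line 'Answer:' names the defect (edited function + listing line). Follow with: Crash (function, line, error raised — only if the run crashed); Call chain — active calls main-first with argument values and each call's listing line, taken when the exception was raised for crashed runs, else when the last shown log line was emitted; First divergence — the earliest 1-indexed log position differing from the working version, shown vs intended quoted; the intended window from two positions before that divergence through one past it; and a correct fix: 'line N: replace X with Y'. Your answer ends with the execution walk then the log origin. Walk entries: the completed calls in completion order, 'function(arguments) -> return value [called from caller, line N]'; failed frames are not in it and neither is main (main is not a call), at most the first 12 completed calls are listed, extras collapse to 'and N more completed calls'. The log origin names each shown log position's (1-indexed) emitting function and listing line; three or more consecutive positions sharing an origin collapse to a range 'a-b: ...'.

Answer: the defect is in main at line 38.
Core observation: The log first diverges at position 8: the faulty run prints 'tally_events: inputs 2 and 8' where the working version prints 'tally_events: inputs 8 and 2'.
Call chain: main -> tally_events(2, 8) (called at line 38).
First divergence: position 8 — the shown line 'tally_events: inputs 2 and 8' should read 'tally_events: inputs 8 and 2'.
Intended log window:
  6: collect_span: inputs 24 and 3
  7: checkpoint: 8
  8: tally_events: inputs 8 and 2
Execution walk:
  locate_pivot([-5, -2, 8, 7], 8) -> 2  [called from derive_floor, line 9]
  derive_floor([-5, -2, 8, 7], 8) -> 24  [called from shape_report, line 22]
  collect_span(24, 3) -> 8  [called from shape_report, line 24]
  shape_report([-5, -2, 8, 7], 8) -> 8  [called from main, line 36]
  tally_events(2, 8) -> 0  [called from main, line 38]
Log origin:
  1: from main, line 35
  2: from shape_report, line 21
  3: from derive_floor, line 8
  4: from locate_pivot, line 2
  5: from derive_floor, line 10
  6: from collect_span, line 15
  7: from main, line 37
  8: from tally_events, line 27
A correct fix: line 38: replace `tally_events(2, count)` with `tally_events(count, 2)`.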